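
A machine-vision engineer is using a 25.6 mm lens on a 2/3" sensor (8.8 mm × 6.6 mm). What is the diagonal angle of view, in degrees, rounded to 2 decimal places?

Sensor diagonal = √(8.8² + 6.6²) = √121.0000 ≈ 11.0000 mm.
Angle of view α = 2·arctan(d/2f) with d = 11.0000 mm and f = 25.6 mm.
d/2f = 0.21484; arctan(0.21484) ≈ 12.1253°, so α ≈ 24.2506°.

24.25°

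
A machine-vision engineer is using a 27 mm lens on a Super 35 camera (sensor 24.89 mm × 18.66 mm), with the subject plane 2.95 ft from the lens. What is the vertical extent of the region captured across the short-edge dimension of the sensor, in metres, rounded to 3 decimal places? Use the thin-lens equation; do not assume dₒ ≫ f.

dₒ: 2.95 ft × 304.8 mm/ft = 899.16 mm.
Similar triangles through the lens centre give W/dₒ = h/dᵢ; with 1/f = 1/dₒ + 1/dᵢ this gives W = h·(dₒ − f)/f.
W = 18.66 mm × (899.16 − 27) / 27 = 18.66 × 32.3022 ≈ 602.759 mm = 0.602759 m.

0.603 m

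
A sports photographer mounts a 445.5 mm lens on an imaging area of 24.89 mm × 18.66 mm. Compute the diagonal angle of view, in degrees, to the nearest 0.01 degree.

4.00°

Sensor diagonal = √(24.89² + 18.66²) = √967.7077 ≈ 31.1080 mm.
Angle of view α = 2·arctan(d/2f) with d = 31.1080 mm and f = 445.5 mm.
d/2f = 0.03491; arctan(0.03491) ≈ 1.9996°, so α ≈ 3.9992°.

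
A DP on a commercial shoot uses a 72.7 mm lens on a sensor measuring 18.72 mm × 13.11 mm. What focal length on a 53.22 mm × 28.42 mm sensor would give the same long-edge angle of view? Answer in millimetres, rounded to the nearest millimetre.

207 mm

Equal angle of view means equal width/f ratio, so f₂ = f₁ · (width₂/width₁) = 72.7 × 53.22/18.72.
f₂ = 72.7 × 2.84295 ≈ 206.682 mm.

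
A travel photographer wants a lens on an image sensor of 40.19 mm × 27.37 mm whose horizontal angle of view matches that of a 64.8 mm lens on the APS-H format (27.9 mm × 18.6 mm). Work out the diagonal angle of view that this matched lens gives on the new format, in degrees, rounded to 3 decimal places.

29.198°

Equal horizontal AOV ⇒ f₂ = f₁ · 40.19/27.9 = 64.8 × 1.44050 ≈ 93.3445 mm.
Sensor diagonal = √(40.19² + 27.37²) = √2364.3530 ≈ 48.6246 mm.
Diagonal AOV on the new format = 2·arctan(48.6246 / (2 × 93.3445)) = 2·arctan(0.26046) ≈ 29.1976°.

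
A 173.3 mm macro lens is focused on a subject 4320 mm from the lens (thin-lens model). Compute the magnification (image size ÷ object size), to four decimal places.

0.0418×

Thin lens: 1/f = 1/dₒ + 1/dᵢ → 1/dᵢ = 1/173.3 − 1/4320 = 0.0055389 mm⁻¹, so dᵢ ≈ 180.5426 mm.
Magnification m = dᵢ/dₒ = 180.5426/4320 ≈ 0.04179.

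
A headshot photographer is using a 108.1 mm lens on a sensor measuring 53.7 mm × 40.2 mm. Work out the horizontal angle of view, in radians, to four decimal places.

0.4869 rad

Angle of view α = 2·arctan(w/2f) with w = 53.7 mm and f = 108.1 mm.
w/2f = 0.24838; arctan(0.24838) ≈ 0.2435 rad, so α ≈ 0.4869 rad.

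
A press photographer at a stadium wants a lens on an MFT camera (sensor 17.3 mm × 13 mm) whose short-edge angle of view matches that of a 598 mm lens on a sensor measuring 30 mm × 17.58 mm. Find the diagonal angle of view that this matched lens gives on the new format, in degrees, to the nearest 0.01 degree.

2.80°

Equal short-edge AOV ⇒ f₂ = f₁ · 13/17.58 = 598 × 0.73948 ≈ 442.2071 mm.
Sensor diagonal = √(17.3² + 13²) = √468.2900 ≈ 21.6400 mm.
Diagonal AOV on the new format = 2·arctan(21.6400 / (2 × 442.2071)) = 2·arctan(0.02447) ≈ 2.8033°.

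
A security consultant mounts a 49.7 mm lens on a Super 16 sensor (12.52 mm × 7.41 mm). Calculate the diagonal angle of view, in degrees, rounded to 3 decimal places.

16.654°

Sensor diagonal = √(12.52² + 7.41²) = √211.6585 ≈ 14.5485 mm.
Angle of view α = 2·arctan(d/2f) with d = 14.5485 mm and f = 49.7 mm.
d/2f = 0.14636; arctan(0.14636) ≈ 8.3269°, so α ≈ 16.6537°.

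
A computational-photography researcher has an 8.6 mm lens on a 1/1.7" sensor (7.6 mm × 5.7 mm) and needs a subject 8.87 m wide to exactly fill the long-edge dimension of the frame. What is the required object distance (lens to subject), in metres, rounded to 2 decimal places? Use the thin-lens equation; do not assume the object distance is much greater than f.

W: 8.87 m = 8870 mm.
Magnification m = w/W = dᵢ/dₒ; combined with 1/f = 1/dₒ + 1/dᵢ this gives dₒ = f·(1 + W/w).
dₒ = 8.6 mm × (1 + 8870/7.6) = 8.6 × 1168.1053 ≈ 10045.705 mm = 10.0457 m.

10.05 m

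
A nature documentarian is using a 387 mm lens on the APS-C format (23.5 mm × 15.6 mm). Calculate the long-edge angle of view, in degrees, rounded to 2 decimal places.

3.48°

Angle of view α = 2·arctan(w/2f) with w = 23.5 mm and f = 387 mm.
w/2f = 0.03036; arctan(0.03036) ≈ 1.7391°, so α ≈ 3.4781°.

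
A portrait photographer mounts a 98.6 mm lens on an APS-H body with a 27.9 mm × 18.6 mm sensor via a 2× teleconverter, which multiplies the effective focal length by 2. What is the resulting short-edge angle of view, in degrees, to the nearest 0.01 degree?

5.40°

Effective focal length f = 98.6 × 2 = 197.2 mm.
α = 2·arctan(18.6 / (2 × 197.2)) = 2·arctan(0.04716) ≈ 5.4002°.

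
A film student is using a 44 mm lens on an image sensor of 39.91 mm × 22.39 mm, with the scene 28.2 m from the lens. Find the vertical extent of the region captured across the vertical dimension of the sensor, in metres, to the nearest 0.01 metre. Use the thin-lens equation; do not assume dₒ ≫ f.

dₒ: 28.2 m = 28200 mm.
Similar triangles through the lens centre give W/dₒ = h/dᵢ; with 1/f = 1/dₒ + 1/dᵢ this gives W = h·(dₒ − f)/f.
W = 22.39 mm × (28200 − 44) / 44 = 22.39 × 639.9091 ≈ 14327.565 mm = 14.3276 m.

14.33 m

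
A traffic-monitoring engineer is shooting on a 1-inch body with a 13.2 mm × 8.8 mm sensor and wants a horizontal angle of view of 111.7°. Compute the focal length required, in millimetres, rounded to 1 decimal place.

4.5 mm

From α = 2·arctan(w/2f) we get f = w / (2·tan(α/2)).
With w = 13.2 mm and α/2 = 55.85°, tan(α/2) ≈ 1.47422, so f ≈ 13.2 / 2.94844 ≈ 4.4769 mm.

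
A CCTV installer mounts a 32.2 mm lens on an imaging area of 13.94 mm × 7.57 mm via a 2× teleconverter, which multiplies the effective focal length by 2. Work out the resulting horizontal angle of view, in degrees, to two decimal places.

12.35°

Effective focal length f = 32.2 × 2 = 64.4 mm.
α = 2·arctan(13.94 / (2 × 64.4)) = 2·arctan(0.10823) ≈ 12.3541°.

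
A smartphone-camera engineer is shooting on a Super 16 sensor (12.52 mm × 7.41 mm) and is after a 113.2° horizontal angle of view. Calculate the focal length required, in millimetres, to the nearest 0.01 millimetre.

4.13 mm

From α = 2·arctan(w/2f) we get f = w / (2·tan(α/2)).
With w = 12.52 mm and α/2 = 56.6°, tan(α/2) ≈ 1.51658, so f ≈ 12.52 / 3.03316 ≈ 4.1277 mm.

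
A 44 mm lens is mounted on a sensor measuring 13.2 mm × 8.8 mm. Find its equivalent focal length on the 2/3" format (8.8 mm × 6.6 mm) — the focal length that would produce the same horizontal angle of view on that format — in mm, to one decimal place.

Equal angle of view means equal width/f ratio, so f₂ = f₁ · (width₂/width₁) = 44 × 8.8/13.2.
f₂ = 44 × 0.66667 ≈ 29.333 mm.

29.3 mm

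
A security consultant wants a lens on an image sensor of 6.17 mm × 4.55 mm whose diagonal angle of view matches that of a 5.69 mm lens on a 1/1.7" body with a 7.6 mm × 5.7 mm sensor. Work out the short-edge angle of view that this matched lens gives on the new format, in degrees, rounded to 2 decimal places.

Sensor diagonal = √(7.6² + 5.7²) = √90.2500 ≈ 9.5000 mm.
Sensor diagonal = √(6.17² + 4.55²) = √58.7714 ≈ 7.6663 mm.
Equal diagonal AOV ⇒ f₂ = f₁ · 7.6663/9.5000 = 5.69 × 0.80697 ≈ 4.5917 mm.
Short-edge AOV on the new format = 2·arctan(4.55 / (2 × 4.5917)) = 2·arctan(0.49546) ≈ 52.7133°.

52.71°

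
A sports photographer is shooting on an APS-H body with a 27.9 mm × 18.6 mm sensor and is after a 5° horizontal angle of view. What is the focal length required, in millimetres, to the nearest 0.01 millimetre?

319.51 mm

From α = 2·arctan(w/2f) we get f = w / (2·tan(α/2)).
With w = 27.9 mm and α/2 = 2.5°, tan(α/2) ≈ 0.04366, so f ≈ 27.9 / 0.08732 ≈ 319.5075 mm.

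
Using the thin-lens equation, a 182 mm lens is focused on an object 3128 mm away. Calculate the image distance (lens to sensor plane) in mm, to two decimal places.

1/dᵢ = 1/f − 1/dₒ = 1/182 − 1/3128 = 0.0051748 mm⁻¹.
dᵢ = 1/0.0051748 ≈ 193.2437 mm.

193.24 mm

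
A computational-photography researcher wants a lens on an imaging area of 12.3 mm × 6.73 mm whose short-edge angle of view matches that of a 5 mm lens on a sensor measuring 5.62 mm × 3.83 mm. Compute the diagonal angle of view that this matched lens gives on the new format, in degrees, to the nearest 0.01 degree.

77.17°

Equal short-edge AOV ⇒ f₂ = f₁ · 6.73/3.83 = 5 × 1.75718 ≈ 8.7859 mm.
Sensor diagonal = √(12.3² + 6.73²) = √196.5829 ≈ 14.0208 mm.
Diagonal AOV on the new format = 2·arctan(14.0208 / (2 × 8.7859)) = 2·arctan(0.79791) ≈ 77.1738°.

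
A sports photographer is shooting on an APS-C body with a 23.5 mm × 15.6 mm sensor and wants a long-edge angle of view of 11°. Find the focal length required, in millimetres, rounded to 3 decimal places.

122.028 mm

From α = 2·arctan(w/2f) we get f = w / (2·tan(α/2)).
With w = 23.5 mm and α/2 = 5.5°, tan(α/2) ≈ 0.09629, so f ≈ 23.5 / 0.19258 ≈ 122.0284 mm.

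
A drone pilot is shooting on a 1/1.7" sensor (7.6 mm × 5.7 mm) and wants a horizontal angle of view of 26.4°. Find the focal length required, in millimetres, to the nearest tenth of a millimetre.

From α = 2·arctan(w/2f) we get f = w / (2·tan(α/2)).
With w = 7.6 mm and α/2 = 13.2°, tan(α/2) ≈ 0.23455, so f ≈ 7.6 / 0.46910 ≈ 16.2014 mm.

16.2 mm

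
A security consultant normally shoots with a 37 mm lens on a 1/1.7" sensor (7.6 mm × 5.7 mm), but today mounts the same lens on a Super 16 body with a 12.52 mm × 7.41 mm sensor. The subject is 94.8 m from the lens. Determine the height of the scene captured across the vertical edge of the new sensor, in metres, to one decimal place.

19.0 m

The focal length stays 37 mm; the relevant sensor dimension is now h = 7.41 mm. Object distance dₒ = 94.8 m = 94800 mm.
Thin-lens field height W = h·(dₒ − f)/f = 7.41 × (94800 − 37)/37 ≈ 18978.212 mm = 18.9782 m.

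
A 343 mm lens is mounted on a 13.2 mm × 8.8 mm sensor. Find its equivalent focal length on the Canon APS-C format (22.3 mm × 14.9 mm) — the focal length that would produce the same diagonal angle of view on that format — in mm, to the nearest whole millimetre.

580 mm

Sensor diagonal = √(13.2² + 8.8²) = √251.6800 ≈ 15.8644 mm.
Sensor diagonal = √(22.3² + 14.9²) = √719.3000 ≈ 26.8198 mm.
Equal angle of view means equal diagonal/f ratio, so f₂ = f₁ · (diagonal₂/diagonal₁) = 343 × 26.8198/15.8644.
f₂ = 343 × 1.69056 ≈ 579.862 mm.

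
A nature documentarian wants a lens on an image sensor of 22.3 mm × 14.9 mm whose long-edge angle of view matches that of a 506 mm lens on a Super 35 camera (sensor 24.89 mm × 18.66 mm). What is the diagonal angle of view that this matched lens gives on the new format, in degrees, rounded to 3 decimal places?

Equal long-edge AOV ⇒ f₂ = f₁ · 22.3/24.89 = 506 × 0.89594 ≈ 453.3467 mm.
Sensor diagonal = √(22.3² + 14.9²) = √719.3000 ≈ 26.8198 mm.
Diagonal AOV on the new format = 2·arctan(26.8198 / (2 × 453.3467)) = 2·arctan(0.02958) ≈ 3.3886°.

3.389°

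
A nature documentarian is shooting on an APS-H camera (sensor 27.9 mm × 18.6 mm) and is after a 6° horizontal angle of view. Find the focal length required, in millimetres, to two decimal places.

266.18 mm

From α = 2·arctan(w/2f) we get f = w / (2·tan(α/2)).
With w = 27.9 mm and α/2 = 3°, tan(α/2) ≈ 0.05241, so f ≈ 27.9 / 0.10482 ≈ 266.1819 mm.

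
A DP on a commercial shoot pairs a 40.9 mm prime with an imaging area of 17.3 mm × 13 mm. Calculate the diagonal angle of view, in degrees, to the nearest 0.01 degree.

Sensor diagonal = √(17.3² + 13²) = √468.2900 ≈ 21.6400 mm.
Angle of view α = 2·arctan(d/2f) with d = 21.6400 mm and f = 40.9 mm.
d/2f = 0.26455; arctan(0.26455) ≈ 14.8180°, so α ≈ 29.6360°.

29.64°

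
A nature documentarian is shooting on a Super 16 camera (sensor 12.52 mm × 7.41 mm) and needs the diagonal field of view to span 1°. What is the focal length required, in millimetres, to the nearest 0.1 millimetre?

833.5 mm

Sensor diagonal = √(12.52² + 7.41²) = √211.6585 ≈ 14.5485 mm.
From α = 2·arctan(d/2f) we get f = d / (2·tan(α/2)).
With d = 14.5485 mm and α/2 = 0.5°, tan(α/2) ≈ 0.00873, so f ≈ 14.5485 / 0.01745 ≈ 833.5458 mm.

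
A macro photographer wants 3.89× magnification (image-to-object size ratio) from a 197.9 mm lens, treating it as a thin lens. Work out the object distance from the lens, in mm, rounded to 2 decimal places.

248.77 mm

With m = dᵢ/dₒ and 1/f = 1/dₒ + 1/dᵢ, substituting dᵢ = m·dₒ gives 1/f = (1 + 1/m)/dₒ, hence dₒ = f·(1 + 1/m).
dₒ = 197.9 × (1 + 1/3.89) = 197.9 × 1.25707 ≈ 248.774 mm.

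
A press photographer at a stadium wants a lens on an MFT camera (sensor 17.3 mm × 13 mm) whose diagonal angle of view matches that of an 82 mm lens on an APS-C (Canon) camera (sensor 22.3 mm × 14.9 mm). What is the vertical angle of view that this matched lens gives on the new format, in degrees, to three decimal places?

11.222°

Sensor diagonal = √(22.3² + 14.9²) = √719.3000 ≈ 26.8198 mm.
Sensor diagonal = √(17.3² + 13²) = √468.2900 ≈ 21.6400 mm.
Equal diagonal AOV ⇒ f₂ = f₁ · 21.6400/26.8198 = 82 × 0.80687 ≈ 66.1632 mm.
Vertical AOV on the new format = 2·arctan(13 / (2 × 66.1632)) = 2·arctan(0.09824) ≈ 11.2217°.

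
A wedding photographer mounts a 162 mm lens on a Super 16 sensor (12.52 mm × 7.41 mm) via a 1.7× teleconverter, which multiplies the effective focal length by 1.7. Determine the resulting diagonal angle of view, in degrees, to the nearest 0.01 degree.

Effective focal length f = 162 × 1.7 = 275.4 mm.
Sensor diagonal = √(12.52² + 7.41²) = √211.6585 ≈ 14.5485 mm.
α = 2·arctan(14.548 / (2 × 275.4)) = 2·arctan(0.02641) ≈ 3.0260°.

3.03°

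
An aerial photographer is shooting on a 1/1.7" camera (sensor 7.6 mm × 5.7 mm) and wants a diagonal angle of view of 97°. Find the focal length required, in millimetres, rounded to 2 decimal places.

4.20 mm

Sensor diagonal = √(7.6² + 5.7²) = √90.2500 ≈ 9.5000 mm.
From α = 2·arctan(d/2f) we get f = d / (2·tan(α/2)).
With d = 9.5000 mm and α/2 = 48.5°, tan(α/2) ≈ 1.13029, so f ≈ 9.5000 / 2.26059 ≈ 4.2024 mm.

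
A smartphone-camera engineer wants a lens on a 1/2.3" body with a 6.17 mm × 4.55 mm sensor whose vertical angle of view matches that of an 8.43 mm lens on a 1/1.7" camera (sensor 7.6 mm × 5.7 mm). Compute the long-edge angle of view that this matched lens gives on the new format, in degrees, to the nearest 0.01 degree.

Equal vertical AOV ⇒ f₂ = f₁ · 4.55/5.7 = 8.43 × 0.79825 ≈ 6.7292 mm.
Long-edge AOV on the new format = 2·arctan(6.17 / (2 × 6.7292)) = 2·arctan(0.45845) ≈ 49.2581°.

49.26°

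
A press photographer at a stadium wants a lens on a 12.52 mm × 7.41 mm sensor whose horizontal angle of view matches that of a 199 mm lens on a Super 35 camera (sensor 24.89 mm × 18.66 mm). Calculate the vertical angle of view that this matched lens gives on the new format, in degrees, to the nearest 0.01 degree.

4.24°

Equal horizontal AOV ⇒ f₂ = f₁ · 12.52/24.89 = 199 × 0.50301 ≈ 100.0996 mm.
Vertical AOV on the new format = 2·arctan(7.41 / (2 × 100.0996)) = 2·arctan(0.03701) ≈ 4.2395°.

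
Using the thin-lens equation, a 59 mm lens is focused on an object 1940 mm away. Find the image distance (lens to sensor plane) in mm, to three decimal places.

60.851 mm

1/dᵢ = 1/f − 1/dₒ = 1/59 − 1/1940 = 0.0164337 mm⁻¹.
dᵢ = 1/0.0164337 ≈ 60.8506 mm.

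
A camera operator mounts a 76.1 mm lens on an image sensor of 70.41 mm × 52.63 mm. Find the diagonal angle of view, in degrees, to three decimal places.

Sensor diagonal = √(70.41² + 52.63²) = √7727.4850 ≈ 87.9061 mm.
Angle of view α = 2·arctan(d/2f) with d = 87.9061 mm and f = 76.1 mm.
d/2f = 0.57757; arctan(0.57757) ≈ 30.0094°, so α ≈ 60.0189°.

60.019°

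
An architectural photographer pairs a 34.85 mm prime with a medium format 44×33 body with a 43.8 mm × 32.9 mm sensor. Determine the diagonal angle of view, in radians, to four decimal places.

Sensor diagonal = √(43.8² + 32.9²) = √3000.8500 ≈ 54.7800 mm.
Angle of view α = 2·arctan(d/2f) with d = 54.7800 mm and f = 34.85 mm.
d/2f = 0.78594; arctan(0.78594) ≈ 0.6661 rad, so α ≈ 1.3322 rad.

1.3322 rad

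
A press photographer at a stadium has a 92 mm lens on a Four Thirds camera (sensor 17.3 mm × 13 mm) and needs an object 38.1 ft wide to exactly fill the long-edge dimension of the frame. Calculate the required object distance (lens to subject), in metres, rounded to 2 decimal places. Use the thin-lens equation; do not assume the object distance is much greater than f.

61.85 m

W: 38.1 ft × 304.8 mm/ft = 11612.88 mm.
Magnification m = w/W = dᵢ/dₒ; combined with 1/f = 1/dₒ + 1/dᵢ this gives dₒ = f·(1 + W/w).
dₒ = 92 mm × (1 + 11612.9/17.3) = 92 × 672.2647 ≈ 61848.354 mm = 61.8484 m.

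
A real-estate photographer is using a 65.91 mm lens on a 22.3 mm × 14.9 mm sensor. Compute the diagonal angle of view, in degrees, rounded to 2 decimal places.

Sensor diagonal = √(22.3² + 14.9²) = √719.3000 ≈ 26.8198 mm.
Angle of view α = 2·arctan(d/2f) with d = 26.8198 mm and f = 65.91 mm.
d/2f = 0.20346; arctan(0.20346) ≈ 11.5003°, so α ≈ 23.0006°.

23.00°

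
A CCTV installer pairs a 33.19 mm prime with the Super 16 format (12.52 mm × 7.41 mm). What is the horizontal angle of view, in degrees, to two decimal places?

21.36°

Angle of view α = 2·arctan(w/2f) with w = 12.52 mm and f = 33.19 mm.
w/2f = 0.18861; arctan(0.18861) ≈ 10.6811°, so α ≈ 21.3623°.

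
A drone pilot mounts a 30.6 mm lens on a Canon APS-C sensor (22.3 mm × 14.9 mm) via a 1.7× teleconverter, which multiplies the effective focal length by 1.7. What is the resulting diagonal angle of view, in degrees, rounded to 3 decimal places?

Effective focal length f = 30.6 × 1.7 = 52.02 mm.
Sensor diagonal = √(22.3² + 14.9²) = √719.3000 ≈ 26.8198 mm.
α = 2·arctan(26.820 / (2 × 52.02)) = 2·arctan(0.25778) ≈ 28.9104°.

28.910°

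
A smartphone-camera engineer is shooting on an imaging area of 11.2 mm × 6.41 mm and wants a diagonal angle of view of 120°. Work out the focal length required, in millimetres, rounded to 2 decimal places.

Sensor diagonal = √(11.2² + 6.41²) = √166.5281 ≈ 12.9046 mm.
From α = 2·arctan(d/2f) we get f = d / (2·tan(α/2)).
With d = 12.9046 mm and α/2 = 60°, tan(α/2) ≈ 1.73205, so f ≈ 12.9046 / 3.46410 ≈ 3.7252 mm.

3.73 mm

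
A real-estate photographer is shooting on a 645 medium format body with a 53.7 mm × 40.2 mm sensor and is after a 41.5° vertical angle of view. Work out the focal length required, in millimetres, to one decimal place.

From α = 2·arctan(h/2f) we get f = h / (2·tan(α/2)).
With h = 40.2 mm and α/2 = 20.75°, tan(α/2) ≈ 0.37887, so f ≈ 40.2 / 0.75773 ≈ 53.0530 mm.

53.1 mm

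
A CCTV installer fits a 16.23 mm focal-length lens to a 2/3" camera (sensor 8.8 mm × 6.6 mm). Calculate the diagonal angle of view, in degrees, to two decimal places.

37.44°

Sensor diagonal = √(8.8² + 6.6²) = √121.0000 ≈ 11.0000 mm.
Angle of view α = 2·arctan(d/2f) with d = 11.0000 mm and f = 16.23 mm.
d/2f = 0.33888; arctan(0.33888) ≈ 18.7204°, so α ≈ 37.4408°.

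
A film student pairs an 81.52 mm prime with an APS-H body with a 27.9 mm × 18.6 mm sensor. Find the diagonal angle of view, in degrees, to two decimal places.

Sensor diagonal = √(27.9² + 18.6²) = √1124.3700 ≈ 33.5316 mm.
Angle of view α = 2·arctan(d/2f) with d = 33.5316 mm and f = 81.52 mm.
d/2f = 0.20567; arctan(0.20567) ≈ 11.6217°, so α ≈ 23.2434°.

23.24°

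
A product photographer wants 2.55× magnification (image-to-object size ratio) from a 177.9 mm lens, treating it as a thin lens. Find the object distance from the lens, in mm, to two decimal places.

247.66 mm

With m = dᵢ/dₒ and 1/f = 1/dₒ + 1/dᵢ, substituting dᵢ = m·dₒ gives 1/f = (1 + 1/m)/dₒ, hence dₒ = f·(1 + 1/m).
dₒ = 177.9 × (1 + 1/2.55) = 177.9 × 1.39216 ≈ 247.665 mm.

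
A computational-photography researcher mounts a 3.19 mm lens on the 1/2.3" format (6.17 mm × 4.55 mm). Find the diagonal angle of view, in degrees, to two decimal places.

Sensor diagonal = √(6.17² + 4.55²) = √58.7714 ≈ 7.6663 mm.
Angle of view α = 2·arctan(d/2f) with d = 7.6663 mm and f = 3.19 mm.
d/2f = 1.20161; arctan(1.20161) ≈ 50.2321°, so α ≈ 100.4643°.

100.46°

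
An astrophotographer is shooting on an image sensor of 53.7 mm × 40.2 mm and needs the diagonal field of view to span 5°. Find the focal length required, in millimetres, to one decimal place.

768.2 mm

Sensor diagonal = √(53.7² + 40.2²) = √4499.7300 ≈ 67.0800 mm.
From α = 2·arctan(d/2f) we get f = d / (2·tan(α/2)).
With d = 67.0800 mm and α/2 = 2.5°, tan(α/2) ≈ 0.04366, so f ≈ 67.0800 / 0.08732 ≈ 768.1926 mm.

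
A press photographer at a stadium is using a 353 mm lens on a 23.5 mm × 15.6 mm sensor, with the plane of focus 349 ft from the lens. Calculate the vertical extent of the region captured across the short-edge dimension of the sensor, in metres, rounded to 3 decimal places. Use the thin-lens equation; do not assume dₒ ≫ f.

dₒ: 349 ft × 304.8 mm/ft = 106375.20 mm.
Similar triangles through the lens centre give W/dₒ = h/dᵢ; with 1/f = 1/dₒ + 1/dᵢ this gives W = h·(dₒ − f)/f.
W = 15.6 mm × (106375 − 353) / 353 = 15.6 × 300.3462 ≈ 4685.400 mm = 4.6854 m.

4.685 m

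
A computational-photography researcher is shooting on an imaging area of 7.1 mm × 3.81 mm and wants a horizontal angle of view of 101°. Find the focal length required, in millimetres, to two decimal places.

From α = 2·arctan(w/2f) we get f = w / (2·tan(α/2)).
With w = 7.1 mm and α/2 = 50.5°, tan(α/2) ≈ 1.21310, so f ≈ 7.1 / 2.42619 ≈ 2.9264 mm.

2.93 mm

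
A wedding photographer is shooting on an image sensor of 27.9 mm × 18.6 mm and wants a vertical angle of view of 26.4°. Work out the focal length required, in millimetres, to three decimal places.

39.651 mm

From α = 2·arctan(h/2f) we get f = h / (2·tan(α/2)).
With h = 18.6 mm and α/2 = 13.2°, tan(α/2) ≈ 0.23455, so f ≈ 18.6 / 0.46910 ≈ 39.6508 mm.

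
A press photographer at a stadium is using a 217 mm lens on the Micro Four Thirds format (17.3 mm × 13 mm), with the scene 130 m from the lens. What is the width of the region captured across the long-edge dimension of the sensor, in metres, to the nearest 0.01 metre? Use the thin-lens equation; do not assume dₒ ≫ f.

10.35 m

dₒ: 130 m = 130000 mm.
Similar triangles through the lens centre give W/dₒ = w/dᵢ; with 1/f = 1/dₒ + 1/dᵢ this gives W = w·(dₒ − f)/f.
W = 17.3 mm × (130000 − 217) / 217 = 17.3 × 598.0783 ≈ 10346.755 mm = 10.3468 m.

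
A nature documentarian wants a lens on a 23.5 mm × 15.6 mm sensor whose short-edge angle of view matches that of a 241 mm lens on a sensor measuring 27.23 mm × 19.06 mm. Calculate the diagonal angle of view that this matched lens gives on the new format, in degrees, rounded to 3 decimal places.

8.179°

Equal short-edge AOV ⇒ f₂ = f₁ · 15.6/19.06 = 241 × 0.81847 ≈ 197.2508 mm.
Sensor diagonal = √(23.5² + 15.6²) = √795.6100 ≈ 28.2066 mm.
Diagonal AOV on the new format = 2·arctan(28.2066 / (2 × 197.2508)) = 2·arctan(0.07150) ≈ 8.1793°.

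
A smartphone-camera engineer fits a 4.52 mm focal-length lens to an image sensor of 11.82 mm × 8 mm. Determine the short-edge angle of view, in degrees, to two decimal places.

Angle of view α = 2·arctan(h/2f) with h = 8 mm and f = 4.52 mm.
h/2f = 0.88496; arctan(0.88496) ≈ 41.5074°, so α ≈ 83.0148°.

83.01°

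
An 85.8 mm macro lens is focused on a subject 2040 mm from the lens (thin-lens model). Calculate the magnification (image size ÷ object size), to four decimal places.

0.0439×

Thin lens: 1/f = 1/dₒ + 1/dᵢ → 1/dᵢ = 1/85.8 − 1/2040 = 0.0111648 mm⁻¹, so dᵢ ≈ 89.5671 mm.
Magnification m = dᵢ/dₒ = 89.5671/2040 ≈ 0.04391.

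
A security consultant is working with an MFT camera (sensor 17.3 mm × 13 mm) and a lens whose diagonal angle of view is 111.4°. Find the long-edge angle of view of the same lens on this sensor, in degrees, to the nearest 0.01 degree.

Sensor diagonal = √(17.3² + 13²) = √468.2900 ≈ 21.6400 mm.
From the diagonal AOV: f = 21.6400 / (2·tan(55.7°)) = 21.6400 / 2.93189 ≈ 7.3809 mm.
Long-edge AOV = 2·arctan(17.3 / (2 × 7.3809)) = 2·arctan(1.17194) ≈ 99.0528°.

99.05°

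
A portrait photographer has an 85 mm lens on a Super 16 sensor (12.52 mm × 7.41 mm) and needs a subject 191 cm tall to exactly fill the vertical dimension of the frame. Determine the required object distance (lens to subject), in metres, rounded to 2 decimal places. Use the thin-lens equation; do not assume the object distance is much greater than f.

W: 191 cm = 1910 mm.
Magnification m = h/W = dᵢ/dₒ; combined with 1/f = 1/dₒ + 1/dᵢ this gives dₒ = f·(1 + W/h).
dₒ = 85 mm × (1 + 1910/7.41) = 85 × 258.7598 ≈ 21994.582 mm = 21.9946 m.

21.99 m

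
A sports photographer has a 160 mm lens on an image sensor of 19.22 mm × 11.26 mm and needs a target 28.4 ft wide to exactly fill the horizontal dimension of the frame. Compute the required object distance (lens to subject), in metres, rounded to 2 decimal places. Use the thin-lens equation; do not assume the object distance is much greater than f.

72.22 m

W: 28.4 ft × 304.8 mm/ft = 8656.32 mm.
Magnification m = w/W = dᵢ/dₒ; combined with 1/f = 1/dₒ + 1/dᵢ this gives dₒ = f·(1 + W/w).
dₒ = 160 mm × (1 + 8656.32/19.22) = 160 × 451.3808 ≈ 72220.934 mm = 72.2209 m.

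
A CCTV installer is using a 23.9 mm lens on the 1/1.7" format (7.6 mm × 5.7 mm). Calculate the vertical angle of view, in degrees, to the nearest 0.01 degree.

13.60°

Angle of view α = 2·arctan(h/2f) with h = 5.7 mm and f = 23.9 mm.
h/2f = 0.11925; arctan(0.11925) ≈ 6.8002°, so α ≈ 13.6005°.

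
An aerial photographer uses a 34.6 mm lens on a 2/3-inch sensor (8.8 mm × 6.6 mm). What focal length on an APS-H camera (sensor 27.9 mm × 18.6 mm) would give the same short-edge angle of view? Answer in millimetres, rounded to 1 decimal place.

97.5 mm

Equal angle of view means equal height/f ratio, so f₂ = f₁ · (height₂/height₁) = 34.6 × 18.6/6.6.
f₂ = 34.6 × 2.81818 ≈ 97.509 mm.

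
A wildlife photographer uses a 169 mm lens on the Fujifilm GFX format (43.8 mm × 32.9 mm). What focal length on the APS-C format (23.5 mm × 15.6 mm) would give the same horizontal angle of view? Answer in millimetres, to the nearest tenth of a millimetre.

90.7 mm

Equal angle of view means equal width/f ratio, so f₂ = f₁ · (width₂/width₁) = 169 × 23.5/43.8.
f₂ = 169 × 0.53653 ≈ 90.674 mm.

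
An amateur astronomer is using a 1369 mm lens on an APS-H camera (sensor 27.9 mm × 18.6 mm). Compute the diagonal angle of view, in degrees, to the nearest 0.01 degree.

1.40°

Sensor diagonal = √(27.9² + 18.6²) = √1124.3700 ≈ 33.5316 mm.
Angle of view α = 2·arctan(d/2f) with d = 33.5316 mm and f = 1369 mm.
d/2f = 0.01225; arctan(0.01225) ≈ 0.7017°, so α ≈ 1.4033°.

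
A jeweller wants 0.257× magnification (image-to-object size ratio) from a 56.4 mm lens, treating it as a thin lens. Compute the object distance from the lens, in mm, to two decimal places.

275.86 mm

With m = dᵢ/dₒ and 1/f = 1/dₒ + 1/dᵢ, substituting dᵢ = m·dₒ gives 1/f = (1 + 1/m)/dₒ, hence dₒ = f·(1 + 1/m).
dₒ = 56.4 × (1 + 1/0.257) = 56.4 × 4.89105 ≈ 275.855 mm.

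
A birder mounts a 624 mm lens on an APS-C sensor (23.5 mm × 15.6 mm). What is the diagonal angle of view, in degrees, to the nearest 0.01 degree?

2.59°

Sensor diagonal = √(23.5² + 15.6²) = √795.6100 ≈ 28.2066 mm.
Angle of view α = 2·arctan(d/2f) with d = 28.2066 mm and f = 624 mm.
d/2f = 0.02260; arctan(0.02260) ≈ 1.2947°, so α ≈ 2.5895°.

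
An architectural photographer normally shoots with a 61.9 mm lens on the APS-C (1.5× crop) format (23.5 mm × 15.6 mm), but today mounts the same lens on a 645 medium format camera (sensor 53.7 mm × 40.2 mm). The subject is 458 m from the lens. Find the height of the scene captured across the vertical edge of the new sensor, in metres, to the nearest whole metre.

297 m

The focal length stays 61.9 mm; the relevant sensor dimension is now h = 40.2 mm. Object distance dₒ = 458 m = 458000 mm.
Thin-lens field height W = h·(dₒ − f)/f = 40.2 × (458000 − 61.9)/61.9 ≈ 297400.834 mm = 297.401 m.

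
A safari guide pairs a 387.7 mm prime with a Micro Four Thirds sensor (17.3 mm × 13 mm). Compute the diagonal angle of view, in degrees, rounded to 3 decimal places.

3.197°

Sensor diagonal = √(17.3² + 13²) = √468.2900 ≈ 21.6400 mm.
Angle of view α = 2·arctan(d/2f) with d = 21.6400 mm and f = 387.7 mm.
d/2f = 0.02791; arctan(0.02791) ≈ 1.5986°, so α ≈ 3.1972°.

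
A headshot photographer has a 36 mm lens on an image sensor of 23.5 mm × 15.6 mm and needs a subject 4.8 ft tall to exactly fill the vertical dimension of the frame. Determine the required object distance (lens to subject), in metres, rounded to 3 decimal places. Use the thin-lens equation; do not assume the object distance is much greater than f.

3.412 m

W: 4.8 ft × 304.8 mm/ft = 1463.04 mm.
Magnification m = h/W = dᵢ/dₒ; combined with 1/f = 1/dₒ + 1/dᵢ this gives dₒ = f·(1 + W/h).
dₒ = 36 mm × (1 + 1463.04/15.6) = 36 × 94.7846 ≈ 3412.246 mm = 3.41225 m.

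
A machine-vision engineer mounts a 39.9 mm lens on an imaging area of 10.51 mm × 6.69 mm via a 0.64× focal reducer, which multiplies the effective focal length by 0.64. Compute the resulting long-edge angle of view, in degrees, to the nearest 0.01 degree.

Effective focal length f = 39.9 × 0.64 = 25.536 mm.
α = 2·arctan(10.51 / (2 × 25.536)) = 2·arctan(0.20579) ≈ 23.2569°.

23.26°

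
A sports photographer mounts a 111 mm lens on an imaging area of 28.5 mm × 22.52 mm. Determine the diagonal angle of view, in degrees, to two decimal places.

Sensor diagonal = √(28.5² + 22.52²) = √1319.4004 ≈ 36.3236 mm.
Angle of view α = 2·arctan(d/2f) with d = 36.3236 mm and f = 111 mm.
d/2f = 0.16362; arctan(0.16362) ≈ 9.2924°, so α ≈ 18.5847°.

18.58°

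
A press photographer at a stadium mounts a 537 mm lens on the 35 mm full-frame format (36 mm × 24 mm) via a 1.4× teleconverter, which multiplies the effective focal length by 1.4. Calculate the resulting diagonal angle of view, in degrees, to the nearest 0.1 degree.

Effective focal length f = 537 × 1.4 = 751.8 mm.
Sensor diagonal = √(36² + 24²) = √1872.0000 ≈ 43.2666 mm.
α = 2·arctan(43.267 / (2 × 751.8)) = 2·arctan(0.02878) ≈ 3.2965°.

3.3°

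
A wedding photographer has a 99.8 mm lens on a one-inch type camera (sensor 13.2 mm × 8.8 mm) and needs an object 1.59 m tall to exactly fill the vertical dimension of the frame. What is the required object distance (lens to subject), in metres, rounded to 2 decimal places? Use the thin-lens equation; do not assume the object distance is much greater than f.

W: 1.59 m = 1590 mm.
Magnification m = h/W = dᵢ/dₒ; combined with 1/f = 1/dₒ + 1/dᵢ this gives dₒ = f·(1 + W/h).
dₒ = 99.8 mm × (1 + 1590/8.8) = 99.8 × 181.6818 ≈ 18131.845 mm = 18.1318 m.

18.13 m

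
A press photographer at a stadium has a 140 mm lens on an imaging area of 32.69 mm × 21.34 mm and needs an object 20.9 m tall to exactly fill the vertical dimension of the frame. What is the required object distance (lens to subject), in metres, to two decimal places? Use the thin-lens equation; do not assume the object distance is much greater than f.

W: 20.9 m = 20900 mm.
Magnification m = h/W = dᵢ/dₒ; combined with 1/f = 1/dₒ + 1/dᵢ this gives dₒ = f·(1 + W/h).
dₒ = 140 mm × (1 + 20900/21.34) = 140 × 980.3814 ≈ 137253.402 mm = 137.253 m.

137.25 m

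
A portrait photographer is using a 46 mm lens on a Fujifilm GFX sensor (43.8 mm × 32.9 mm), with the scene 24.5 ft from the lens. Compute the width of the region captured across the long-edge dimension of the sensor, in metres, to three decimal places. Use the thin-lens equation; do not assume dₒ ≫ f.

7.067 m

dₒ: 24.5 ft × 304.8 mm/ft = 7467.60 mm.
Similar triangles through the lens centre give W/dₒ = w/dᵢ; with 1/f = 1/dₒ + 1/dᵢ this gives W = w·(dₒ − f)/f.
W = 43.8 mm × (7467.6 − 46) / 46 = 43.8 × 161.3391 ≈ 7066.654 mm = 7.06665 m.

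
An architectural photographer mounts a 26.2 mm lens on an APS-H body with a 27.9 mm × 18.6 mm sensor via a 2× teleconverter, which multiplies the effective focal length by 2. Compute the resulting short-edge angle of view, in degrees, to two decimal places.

Effective focal length f = 26.2 × 2 = 52.4 mm.
α = 2·arctan(18.6 / (2 × 52.4)) = 2·arctan(0.17748) ≈ 20.1282°.

20.13°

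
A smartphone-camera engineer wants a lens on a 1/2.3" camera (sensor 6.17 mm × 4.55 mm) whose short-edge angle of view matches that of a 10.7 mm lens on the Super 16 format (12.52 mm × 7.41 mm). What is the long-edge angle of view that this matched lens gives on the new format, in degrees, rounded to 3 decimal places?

Equal short-edge AOV ⇒ f₂ = f₁ · 4.55/7.41 = 10.7 × 0.61404 ≈ 6.5702 mm.
Long-edge AOV on the new format = 2·arctan(6.17 / (2 × 6.5702)) = 2·arctan(0.46955) ≈ 50.3044°.

50.304°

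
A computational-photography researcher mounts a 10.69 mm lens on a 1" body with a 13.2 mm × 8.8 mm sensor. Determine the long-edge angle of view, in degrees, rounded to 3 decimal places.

Angle of view α = 2·arctan(w/2f) with w = 13.2 mm and f = 10.69 mm.
w/2f = 0.61740; arctan(0.61740) ≈ 31.6912°, so α ≈ 63.3823°.

63.382°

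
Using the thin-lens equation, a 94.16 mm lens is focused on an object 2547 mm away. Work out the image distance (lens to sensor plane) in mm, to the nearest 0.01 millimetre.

1/dᵢ = 1/f − 1/dₒ = 1/94.16 − 1/2547 = 0.0102276 mm⁻¹.
dᵢ = 1/0.0102276 ≈ 97.7746 mm.

97.77 mm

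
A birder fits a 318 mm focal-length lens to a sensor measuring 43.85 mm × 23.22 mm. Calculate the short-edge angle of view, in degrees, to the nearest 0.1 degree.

4.2°

Angle of view α = 2·arctan(h/2f) with h = 23.22 mm and f = 318 mm.
h/2f = 0.03651; arctan(0.03651) ≈ 2.0909°, so α ≈ 4.1818°.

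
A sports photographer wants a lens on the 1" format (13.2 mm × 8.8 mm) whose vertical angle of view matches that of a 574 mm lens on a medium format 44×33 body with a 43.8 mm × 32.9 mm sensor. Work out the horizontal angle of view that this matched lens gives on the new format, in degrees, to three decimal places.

4.923°

Equal vertical AOV ⇒ f₂ = f₁ · 8.8/32.9 = 574 × 0.26748 ≈ 153.5319 mm.
Horizontal AOV on the new format = 2·arctan(13.2 / (2 × 153.5319)) = 2·arctan(0.04299) ≈ 4.9230°.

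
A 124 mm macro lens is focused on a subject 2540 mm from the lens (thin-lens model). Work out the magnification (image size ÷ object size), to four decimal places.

0.0513×

Thin lens: 1/f = 1/dₒ + 1/dᵢ → 1/dᵢ = 1/124 − 1/2540 = 0.0076708 mm⁻¹, so dᵢ ≈ 130.3642 mm.
Magnification m = dᵢ/dₒ = 130.3642/2540 ≈ 0.05132.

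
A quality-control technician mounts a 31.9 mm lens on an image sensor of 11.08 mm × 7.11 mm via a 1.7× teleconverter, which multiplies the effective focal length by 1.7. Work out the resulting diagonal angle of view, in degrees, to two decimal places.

Effective focal length f = 31.9 × 1.7 = 54.23 mm.
Sensor diagonal = √(11.08² + 7.11²) = √173.3185 ≈ 13.1650 mm.
α = 2·arctan(13.165 / (2 × 54.23)) = 2·arctan(0.12138) ≈ 13.8416°.

13.84°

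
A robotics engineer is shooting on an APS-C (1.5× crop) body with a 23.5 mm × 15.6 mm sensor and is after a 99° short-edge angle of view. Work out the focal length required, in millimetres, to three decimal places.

6.662 mm

From α = 2·arctan(h/2f) we get f = h / (2·tan(α/2)).
With h = 15.6 mm and α/2 = 49.5°, tan(α/2) ≈ 1.17085, so f ≈ 15.6 / 2.34170 ≈ 6.6618 mm.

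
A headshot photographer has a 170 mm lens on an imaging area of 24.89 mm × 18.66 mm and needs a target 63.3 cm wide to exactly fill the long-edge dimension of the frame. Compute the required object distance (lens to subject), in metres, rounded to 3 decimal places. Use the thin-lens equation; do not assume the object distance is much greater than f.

W: 63.3 cm = 633 mm.
Magnification m = w/W = dᵢ/dₒ; combined with 1/f = 1/dₒ + 1/dᵢ this gives dₒ = f·(1 + W/w).
dₒ = 170 mm × (1 + 633/24.89) = 170 × 26.4319 ≈ 4493.423 mm = 4.49342 m.

4.493 m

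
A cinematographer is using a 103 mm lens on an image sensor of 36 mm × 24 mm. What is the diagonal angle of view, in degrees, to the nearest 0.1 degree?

23.7°

Sensor diagonal = √(36² + 24²) = √1872.0000 ≈ 43.2666 mm.
Angle of view α = 2·arctan(d/2f) with d = 43.2666 mm and f = 103 mm.
d/2f = 0.21003; arctan(0.21003) ≈ 11.8615°, so α ≈ 23.7231°.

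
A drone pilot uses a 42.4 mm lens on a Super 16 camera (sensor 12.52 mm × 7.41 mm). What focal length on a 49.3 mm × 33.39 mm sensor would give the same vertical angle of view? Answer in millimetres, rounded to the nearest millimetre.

191 mm

Equal angle of view means equal height/f ratio, so f₂ = f₁ · (height₂/height₁) = 42.4 × 33.39/7.41.
f₂ = 42.4 × 4.50607 ≈ 191.057 mm.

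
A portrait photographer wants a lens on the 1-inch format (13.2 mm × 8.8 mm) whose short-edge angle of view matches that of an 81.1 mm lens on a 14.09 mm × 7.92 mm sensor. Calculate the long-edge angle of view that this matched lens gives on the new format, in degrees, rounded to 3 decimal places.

Equal short-edge AOV ⇒ f₂ = f₁ · 8.8/7.92 = 81.1 × 1.11111 ≈ 90.1111 mm.
Long-edge AOV on the new format = 2·arctan(13.2 / (2 × 90.1111)) = 2·arctan(0.07324) ≈ 8.3781°.

8.378°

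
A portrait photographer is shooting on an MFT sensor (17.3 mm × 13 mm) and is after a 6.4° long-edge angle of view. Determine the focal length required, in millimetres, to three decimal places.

154.717 mm

From α = 2·arctan(w/2f) we get f = w / (2·tan(α/2)).
With w = 17.3 mm and α/2 = 3.2°, tan(α/2) ≈ 0.05591, so f ≈ 17.3 / 0.11182 ≈ 154.7166 mm.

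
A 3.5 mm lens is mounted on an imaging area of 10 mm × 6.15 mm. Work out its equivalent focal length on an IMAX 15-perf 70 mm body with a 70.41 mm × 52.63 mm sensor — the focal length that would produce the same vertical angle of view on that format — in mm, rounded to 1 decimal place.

Equal angle of view means equal height/f ratio, so f₂ = f₁ · (height₂/height₁) = 3.5 × 52.63/6.15.
f₂ = 3.5 × 8.55772 ≈ 29.952 mm.

30.0 mm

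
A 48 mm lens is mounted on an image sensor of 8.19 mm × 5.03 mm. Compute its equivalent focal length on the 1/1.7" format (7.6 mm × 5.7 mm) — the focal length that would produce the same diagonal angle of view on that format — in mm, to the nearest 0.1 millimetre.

Sensor diagonal = √(8.19² + 5.03²) = √92.3770 ≈ 9.6113 mm.
Sensor diagonal = √(7.6² + 5.7²) = √90.2500 ≈ 9.5000 mm.
Equal angle of view means equal diagonal/f ratio, so f₂ = f₁ · (diagonal₂/diagonal₁) = 48 × 9.5000/9.6113.
f₂ = 48 × 0.98842 ≈ 47.444 mm.

47.4 mm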